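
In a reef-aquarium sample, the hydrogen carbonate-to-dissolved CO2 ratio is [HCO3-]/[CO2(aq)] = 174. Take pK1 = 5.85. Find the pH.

From K1 = [H⁺][HCO3-]/[CO2(aq)]:  pH = pK1 + log₁₀([HCO3-]/[CO2(aq)])
log₁₀(174) = +2.241
pH = 5.85 + (+2.241) = 8.09

pH = 8.09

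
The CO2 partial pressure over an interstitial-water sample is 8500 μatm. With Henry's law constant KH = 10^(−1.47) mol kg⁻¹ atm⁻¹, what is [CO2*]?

[CO2*] = 288 μmol/kg

KH = 10^(−1.47) = 3.388×10^-2 mol kg⁻¹ atm⁻¹
[CO2*] = KH · pCO2 = 3.388×10^-2 × 8500×10^-6 atm = 2.88×10^-4 mol/kg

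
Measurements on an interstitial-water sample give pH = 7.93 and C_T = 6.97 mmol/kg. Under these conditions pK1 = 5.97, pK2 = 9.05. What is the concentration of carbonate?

[CO3²⁻] = 0.486 mmol/kg

α₂ = 1 / (1 + [H⁺]/K2 + [H⁺]²/(K1K2)) = 1 / (1 + 10^+1.12 + 10^-0.84)
   = 1 / (1 + 13.183 + 0.14454) = 1/14.327 = 0.06980
[CO3²⁻] = α₂ × DIC = 0.06980 × 6.97 = 0.486 mmol/kg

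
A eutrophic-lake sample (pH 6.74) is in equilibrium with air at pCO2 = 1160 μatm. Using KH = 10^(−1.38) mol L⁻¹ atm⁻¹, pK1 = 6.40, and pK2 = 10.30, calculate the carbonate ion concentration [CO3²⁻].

[CO2*] = KH · pCO2 = 10^(−1.38) × 1160×10^-6 = 4.836×10^-5 mol/L
α₀ = 1/(1 + K1/[H⁺] + K1K2/[H⁺]²) = 1/(1 + 10^+0.34 + 10^-3.22) = 0.3136
DIC = [CO2*]/α₀ = 4.836×10^-5 / 0.3136 = 0.1542 mmol/L
[CO3²⁻] = α₂·DIC; α₂ = 0.0001890, so [CO3²⁻] = 0.0001890 × 0.1542 = 2.91×10^-5 mmol/L = 0.0291 μmol/L

[CO3²⁻] = 0.0291 μmol/L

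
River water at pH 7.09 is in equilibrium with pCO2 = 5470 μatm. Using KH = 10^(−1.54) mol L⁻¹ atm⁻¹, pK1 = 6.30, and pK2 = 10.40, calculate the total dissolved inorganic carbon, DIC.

[CO2*] = KH · pCO2 = 10^(−1.54) × 5470×10^-6 = 1.578×10^-4 mol/L
α₀ = 1/(1 + K1/[H⁺] + K1K2/[H⁺]²) = 1/(1 + 10^+0.79 + 10^-2.52) = 0.1395
DIC = [CO2*]/α₀ = 1.578×10^-4 / 0.1395 = 1.13 mmol/L

DIC = 1.13 mmol/L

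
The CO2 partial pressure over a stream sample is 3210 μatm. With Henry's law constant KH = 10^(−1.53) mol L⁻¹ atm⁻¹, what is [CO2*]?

[CO2*] = 94.7 μmol/L

KH = 10^(−1.53) = 2.951×10^-2 mol L⁻¹ atm⁻¹
[CO2*] = KH · pCO2 = 2.951×10^-2 × 3210×10^-6 atm = 9.47×10^-5 mol/L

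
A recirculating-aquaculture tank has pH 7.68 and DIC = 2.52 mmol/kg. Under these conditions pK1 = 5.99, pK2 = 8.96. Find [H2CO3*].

α₀ = 1 / (1 + K1/[H⁺] + K1K2/[H⁺]²) = 1 / (1 + 10^+1.69 + 10^+0.41)
   = 1 / (1 + 48.978 + 2.5704) = 1/52.548 = 0.01903
[CO2*] = α₀ × DIC = 0.01903 × 2.52 = 0.0480 mmol/kg

[CO2*] = 0.0480 mmol/kg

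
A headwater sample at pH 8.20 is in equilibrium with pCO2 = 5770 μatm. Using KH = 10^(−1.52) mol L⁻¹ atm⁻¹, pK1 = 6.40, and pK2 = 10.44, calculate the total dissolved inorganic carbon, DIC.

[CO2*] = KH · pCO2 = 10^(−1.52) × 5770×10^-6 = 1.743×10^-4 mol/L
α₀ = 1/(1 + K1/[H⁺] + K1K2/[H⁺]²) = 1/(1 + 10^+1.80 + 10^-0.44) = 0.01551
DIC = [CO2*]/α₀ = 1.743×10^-4 / 0.01551 = 11.2 mmol/L

DIC = 11.2 mmol/L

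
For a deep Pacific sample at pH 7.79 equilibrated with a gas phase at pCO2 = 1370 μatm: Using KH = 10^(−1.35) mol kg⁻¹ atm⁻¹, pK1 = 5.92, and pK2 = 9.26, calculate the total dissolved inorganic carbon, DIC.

DIC = 4.75 mmol/kg

[CO2*] = KH · pCO2 = 10^(−1.35) × 1370×10^-6 = 6.120×10^-5 mol/kg
α₀ = 1/(1 + K1/[H⁺] + K1K2/[H⁺]²) = 1/(1 + 10^+1.87 + 10^+0.40) = 0.01288
DIC = [CO2*]/α₀ = 6.120×10^-5 / 0.01288 = 4.75 mmol/kg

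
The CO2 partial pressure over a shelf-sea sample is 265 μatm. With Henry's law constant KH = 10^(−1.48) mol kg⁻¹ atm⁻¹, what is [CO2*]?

KH = 10^(−1.48) = 3.311×10^-2 mol kg⁻¹ atm⁻¹
[CO2*] = KH · pCO2 = 3.311×10^-2 × 265×10^-6 atm = 8.77×10^-6 mol/kg

[CO2*] = 8.77 μmol/kg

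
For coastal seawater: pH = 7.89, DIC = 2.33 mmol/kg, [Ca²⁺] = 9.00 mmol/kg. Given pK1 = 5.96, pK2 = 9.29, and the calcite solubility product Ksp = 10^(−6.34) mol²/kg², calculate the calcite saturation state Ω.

Ω = 1.74

α₂ = 1 / (1 + [H⁺]/K2 + [H⁺]²/(K1K2)) = 1 / (1 + 10^+1.40 + 10^-0.53)
   = 1 / (1 + 25.119 + 0.29512) = 1/26.414 = 0.03786
[CO3²⁻] = α₂ × DIC = 0.03786 × 2.33 = 0.08821 mmol/kg
Ksp = 10^(−6.34) = 4.571×10^-7
Ω = [Ca²⁺][CO3²⁻]/Ksp = (9.00×10^-3)(8.821×10^-5) / 4.571×10^-7 = 1.74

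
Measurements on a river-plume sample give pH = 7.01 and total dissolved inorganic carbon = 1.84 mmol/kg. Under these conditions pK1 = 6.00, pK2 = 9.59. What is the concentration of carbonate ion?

[CO3²⁻] = 4.40 μmol/kg

α₂ = 1 / (1 + [H⁺]/K2 + [H⁺]²/(K1K2)) = 1 / (1 + 10^+2.58 + 10^+1.57)
   = 1 / (1 + 380.19 + 37.154) = 1/418.34 = 0.002390
[CO3²⁻] = α₂ × DIC = 0.002390 × 1.84 = 0.00440 mmol/kg = 4.40 μmol/kg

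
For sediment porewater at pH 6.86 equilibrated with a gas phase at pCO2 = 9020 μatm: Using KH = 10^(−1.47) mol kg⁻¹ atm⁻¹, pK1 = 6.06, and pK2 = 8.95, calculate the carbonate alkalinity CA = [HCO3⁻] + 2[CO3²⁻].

CA = 1.96 mmol/kg

[CO2*] = KH · pCO2 = 10^(−1.47) × 9020×10^-6 = 3.056×10^-4 mol/kg
α₀ = 1/(1 + K1/[H⁺] + K1K2/[H⁺]²) = 1/(1 + 10^+0.80 + 10^-1.29) = 0.1359
DIC = [CO2*]/α₀ = 3.056×10^-4 / 0.1359 = 2.250 mmol/kg
CA = (α₁ + 2α₂)·DIC = (0.8572 + 2×0.006967) × 2.250 = 1.96 mmol/kg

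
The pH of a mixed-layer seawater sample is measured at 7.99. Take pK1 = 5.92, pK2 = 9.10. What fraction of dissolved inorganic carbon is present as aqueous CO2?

α₀ = 1 / (1 + K1/[H⁺] + K1K2/[H⁺]²) = 1 / (1 + 10^+2.07 + 10^+0.96)
   = 1 / (1 + 117.49 + 9.1201) = 1/127.61 = 0.007836

α₀ = 0.00784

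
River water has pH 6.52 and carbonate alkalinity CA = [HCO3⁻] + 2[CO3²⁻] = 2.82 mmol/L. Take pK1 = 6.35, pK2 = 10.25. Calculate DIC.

DIC = 4.73 mmol/L

CA = [HCO3⁻] + 2[CO3²⁻] = (α₁ + 2α₂)·DIC
At pH 6.52: [H⁺]/K1 = 10^-0.17 = 0.67608, K2/[H⁺] = 10^-3.73 = 0.00018621
α₁ = 1/(1 + 0.67608 + 0.00018621) = 1/1.6763 = 0.5966; α₂ = α₁·K2/[H⁺] = 0.0001111
α₁ + 2α₂ = 0.5968
DIC = CA / (α₁ + 2α₂) = 2.82 / 0.5968 = 4.73 mmol/L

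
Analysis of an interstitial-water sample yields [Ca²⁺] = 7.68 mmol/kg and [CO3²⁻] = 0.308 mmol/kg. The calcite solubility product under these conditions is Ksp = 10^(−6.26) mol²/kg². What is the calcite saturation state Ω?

Ksp = 10^(−6.26) = 5.495×10^-7
Ω = [Ca²⁺][CO3²⁻]/Ksp = (7.68×10^-3)(0.308×10^-3) / 5.495×10^-7 = 4.30

Ω = 4.30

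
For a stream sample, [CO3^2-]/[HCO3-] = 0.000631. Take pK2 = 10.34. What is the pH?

pH = 7.14

From K2 = [H⁺][CO3^2-]/[HCO3-]:  pH = pK2 + log₁₀([CO3^2-]/[HCO3-])
log₁₀(0.000631) = -3.200
pH = 10.34 + (-3.200) = 7.14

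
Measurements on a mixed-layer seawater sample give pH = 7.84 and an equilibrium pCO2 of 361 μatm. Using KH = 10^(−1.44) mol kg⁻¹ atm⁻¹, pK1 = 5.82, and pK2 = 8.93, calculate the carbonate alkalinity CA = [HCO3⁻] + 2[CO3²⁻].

CA = 1.60 mmol/kg

[CO2*] = KH · pCO2 = 10^(−1.44) × 361×10^-6 = 1.311×10^-5 mol/kg
α₀ = 1/(1 + K1/[H⁺] + K1K2/[H⁺]²) = 1/(1 + 10^+2.02 + 10^+0.93) = 0.008755
DIC = [CO2*]/α₀ = 1.311×10^-5 / 0.008755 = 1.497 mmol/kg
CA = (α₁ + 2α₂)·DIC = (0.9167 + 2×0.07451) × 1.497 = 1.60 mmol/kg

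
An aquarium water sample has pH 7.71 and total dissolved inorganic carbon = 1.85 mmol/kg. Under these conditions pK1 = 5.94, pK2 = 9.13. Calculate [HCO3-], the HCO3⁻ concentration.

[HCO3⁻] = 1.75 mmol/kg

α₁ = 1 / (1 + [H⁺]/K1 + K2/[H⁺]) = 1 / (1 + 10^-1.77 + 10^-1.42)
   = 1 / (1 + 0.016982 + 0.038019) = 1/1.0550 = 0.9479
[HCO3⁻] = α₁ × DIC = 0.9479 × 1.85 = 1.75 mmol/kg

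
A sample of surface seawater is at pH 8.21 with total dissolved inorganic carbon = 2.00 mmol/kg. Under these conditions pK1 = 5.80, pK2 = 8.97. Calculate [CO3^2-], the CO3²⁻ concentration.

α₂ = 1 / (1 + [H⁺]/K2 + [H⁺]²/(K1K2)) = 1 / (1 + 10^+0.76 + 10^-1.65)
   = 1 / (1 + 5.7544 + 0.022387) = 1/6.7768 = 0.1476
[CO3²⁻] = α₂ × DIC = 0.1476 × 2.00 = 0.295 mmol/kg

[CO3²⁻] = 0.295 mmol/kg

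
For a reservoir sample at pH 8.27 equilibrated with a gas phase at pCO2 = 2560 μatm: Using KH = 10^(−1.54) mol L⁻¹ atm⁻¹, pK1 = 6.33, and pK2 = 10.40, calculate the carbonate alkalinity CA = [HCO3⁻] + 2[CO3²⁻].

CA = 6.53 mmol/L

[CO2*] = KH · pCO2 = 10^(−1.54) × 2560×10^-6 = 7.383×10^-5 mol/L
α₀ = 1/(1 + K1/[H⁺] + K1K2/[H⁺]²) = 1/(1 + 10^+1.94 + 10^-0.19) = 0.01127
DIC = [CO2*]/α₀ = 7.383×10^-5 / 0.01127 = 6.552 mmol/L
CA = (α₁ + 2α₂)·DIC = (0.9815 + 2×0.007276) × 6.552 = 6.53 mmol/L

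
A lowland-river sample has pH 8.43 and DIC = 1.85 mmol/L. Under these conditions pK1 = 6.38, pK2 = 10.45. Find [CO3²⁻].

[CO3²⁻] = 17.3 μmol/L

α₂ = 1 / (1 + [H⁺]/K2 + [H⁺]²/(K1K2)) = 1 / (1 + 10^+2.02 + 10^-0.03)
   = 1 / (1 + 104.71 + 0.93325) = 1/106.65 = 0.009377
[CO3²⁻] = α₂ × DIC = 0.009377 × 1.85 = 0.0173 mmol/L = 17.3 μmol/L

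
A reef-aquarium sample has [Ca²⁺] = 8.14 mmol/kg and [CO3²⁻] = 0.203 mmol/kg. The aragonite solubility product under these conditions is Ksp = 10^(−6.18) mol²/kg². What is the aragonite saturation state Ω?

Ω = 2.50

Ksp = 10^(−6.18) = 6.607×10^-7
Ω = [Ca²⁺][CO3²⁻]/Ksp = (8.14×10^-3)(0.203×10^-3) / 6.607×10^-7 = 2.50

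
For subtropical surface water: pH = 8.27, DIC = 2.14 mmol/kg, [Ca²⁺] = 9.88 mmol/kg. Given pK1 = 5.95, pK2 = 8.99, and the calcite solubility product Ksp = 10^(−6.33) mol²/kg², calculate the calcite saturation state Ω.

α₂ = 1 / (1 + [H⁺]/K2 + [H⁺]²/(K1K2)) = 1 / (1 + 10^+0.72 + 10^-1.60)
   = 1 / (1 + 5.2481 + 0.025119) = 1/6.2732 = 0.1594
[CO3²⁻] = α₂ × DIC = 0.1594 × 2.14 = 0.3411 mmol/kg
Ksp = 10^(−6.33) = 4.677×10^-7
Ω = [Ca²⁺][CO3²⁻]/Ksp = (9.88×10^-3)(3.411×10^-4) / 4.677×10^-7 = 7.21

Ω = 7.21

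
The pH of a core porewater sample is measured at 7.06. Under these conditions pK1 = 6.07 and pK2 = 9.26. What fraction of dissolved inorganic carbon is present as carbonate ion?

α₂ = 1 / (1 + [H⁺]/K2 + [H⁺]²/(K1K2)) = 1 / (1 + 10^+2.20 + 10^+1.21)
   = 1 / (1 + 158.49 + 16.218) = 1/175.71 = 0.005691

α₂ = 0.00569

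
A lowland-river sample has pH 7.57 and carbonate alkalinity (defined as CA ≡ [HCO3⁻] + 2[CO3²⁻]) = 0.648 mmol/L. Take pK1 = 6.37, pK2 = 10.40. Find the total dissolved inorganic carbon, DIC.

CA = [HCO3⁻] + 2[CO3²⁻] = (α₁ + 2α₂)·DIC
At pH 7.57: [H⁺]/K1 = 10^-1.20 = 0.063096, K2/[H⁺] = 10^-2.83 = 0.0014791
α₁ = 1/(1 + 0.063096 + 0.0014791) = 1/1.0646 = 0.9393; α₂ = α₁·K2/[H⁺] = 0.001389
α₁ + 2α₂ = 0.9421
DIC = CA / (α₁ + 2α₂) = 0.648 / 0.9421 = 0.688 mmol/L

DIC = 0.688 mmol/L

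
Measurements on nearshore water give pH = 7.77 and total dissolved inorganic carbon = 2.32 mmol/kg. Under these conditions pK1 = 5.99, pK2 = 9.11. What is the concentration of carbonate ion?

α₂ = 1 / (1 + [H⁺]/K2 + [H⁺]²/(K1K2)) = 1 / (1 + 10^+1.34 + 10^-0.44)
   = 1 / (1 + 21.878 + 0.36308) = 1/23.241 = 0.04303
[CO3²⁻] = α₂ × DIC = 0.04303 × 2.32 = 0.0998 mmol/kg

[CO3²⁻] = 0.0998 mmol/kg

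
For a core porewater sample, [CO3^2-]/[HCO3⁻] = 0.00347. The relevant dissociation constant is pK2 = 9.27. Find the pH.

pH = 6.81

From K2 = [H⁺][CO3^2-]/[HCO3⁻]:  pH = pK2 + log₁₀([CO3^2-]/[HCO3⁻])
log₁₀(0.00347) = -2.460
pH = 9.27 + (-2.460) = 6.81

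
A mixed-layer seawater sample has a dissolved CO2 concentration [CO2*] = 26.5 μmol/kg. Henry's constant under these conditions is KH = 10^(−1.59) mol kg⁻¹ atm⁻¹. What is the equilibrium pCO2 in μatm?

pCO2 = 1030 μatm

KH = 10^(−1.59) = 2.570×10^-2 mol kg⁻¹ atm⁻¹
pCO2 = [CO2*]/KH = 26.5×10^-6 / 2.570×10^-2 = 1.03×10^-3 atm = 1030 μatm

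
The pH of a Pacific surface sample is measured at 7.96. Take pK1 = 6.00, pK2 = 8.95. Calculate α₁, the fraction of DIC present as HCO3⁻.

α₁ = 1 / (1 + [H⁺]/K1 + K2/[H⁺]) = 1 / (1 + 10^-1.96 + 10^-0.99)
   = 1 / (1 + 0.010965 + 0.10233) = 1/1.1133 = 0.8982

α₁ = 0.898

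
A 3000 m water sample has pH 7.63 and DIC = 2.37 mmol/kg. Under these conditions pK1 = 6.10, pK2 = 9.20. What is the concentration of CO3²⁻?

α₂ = 1 / (1 + [H⁺]/K2 + [H⁺]²/(K1K2)) = 1 / (1 + 10^+1.57 + 10^+0.04)
   = 1 / (1 + 37.154 + 1.0965) = 1/39.250 = 0.02548
[CO3²⁻] = α₂ × DIC = 0.02548 × 2.37 = 0.0604 mmol/kg

[CO3²⁻] = 0.0604 mmol/kg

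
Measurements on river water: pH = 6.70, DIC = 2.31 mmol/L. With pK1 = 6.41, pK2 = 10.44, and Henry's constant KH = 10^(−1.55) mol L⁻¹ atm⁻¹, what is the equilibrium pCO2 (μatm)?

pCO2 = 2.78×10^4 μatm

α₀ = 1 / (1 + K1/[H⁺] + K1K2/[H⁺]²) = 1 / (1 + 10^+0.29 + 10^-3.45)
   = 1 / (1 + 1.9498 + 0.00035481) = 1/2.9502 = 0.3390
[CO2*] = α₀ × DIC = 0.3390 × 2.31 = 0.7830 mmol/L
pCO2 = [CO2*]/KH = 7.830×10^-4 / 2.818×10^-2 = 2.78×10^4 μatm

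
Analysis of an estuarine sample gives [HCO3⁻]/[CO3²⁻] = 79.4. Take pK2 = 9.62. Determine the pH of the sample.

From K2 = [H⁺][CO3²⁻]/[HCO3⁻]:  pH = pK2 − log₁₀([HCO3⁻]/[CO3²⁻])
log₁₀(79.4) = +1.900
pH = 9.62 − (+1.900) = 7.72

pH = 7.72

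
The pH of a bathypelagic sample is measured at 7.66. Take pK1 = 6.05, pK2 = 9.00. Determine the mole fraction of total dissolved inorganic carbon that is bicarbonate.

α₁ = 0.934

α₁ = 1 / (1 + [H⁺]/K1 + K2/[H⁺]) = 1 / (1 + 10^-1.61 + 10^-1.34)
   = 1 / (1 + 0.024547 + 0.045709) = 1/1.0703 = 0.9344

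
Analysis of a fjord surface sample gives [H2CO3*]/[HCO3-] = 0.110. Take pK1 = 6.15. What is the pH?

From K1 = [H⁺][HCO3-]/[H2CO3*]:  pH = pK1 − log₁₀([H2CO3*]/[HCO3-])
log₁₀(0.110) = -0.959
pH = 6.15 − (-0.959) = 7.11

pH = 7.11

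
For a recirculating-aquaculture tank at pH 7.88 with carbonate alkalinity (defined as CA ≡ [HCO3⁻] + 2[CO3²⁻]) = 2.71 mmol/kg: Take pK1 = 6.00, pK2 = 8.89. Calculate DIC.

CA = [HCO3⁻] + 2[CO3²⁻] = (α₁ + 2α₂)·DIC
At pH 7.88: [H⁺]/K1 = 10^-1.88 = 0.013183, K2/[H⁺] = 10^-1.01 = 0.097724
α₁ = 1/(1 + 0.013183 + 0.097724) = 1/1.1109 = 0.9002; α₂ = α₁·K2/[H⁺] = 0.08797
α₁ + 2α₂ = 1.0761
DIC = CA / (α₁ + 2α₂) = 2.71 / 1.0761 = 2.52 mmol/kg

DIC = 2.52 mmol/kg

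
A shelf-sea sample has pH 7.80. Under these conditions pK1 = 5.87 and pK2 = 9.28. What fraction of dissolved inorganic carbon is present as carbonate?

α₂ = 0.0317

α₂ = 1 / (1 + [H⁺]/K2 + [H⁺]²/(K1K2)) = 1 / (1 + 10^+1.48 + 10^-0.45)
   = 1 / (1 + 30.200 + 0.35481) = 1/31.554 = 0.03169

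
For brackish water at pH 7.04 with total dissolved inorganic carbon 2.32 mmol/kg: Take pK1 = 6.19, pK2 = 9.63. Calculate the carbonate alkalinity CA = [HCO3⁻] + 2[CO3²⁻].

CA = 2.04 mmol/kg

CA = [HCO3⁻] + 2[CO3²⁻] = (α₁ + 2α₂)·DIC
At pH 7.04: [H⁺]/K1 = 10^-0.85 = 0.14125, K2/[H⁺] = 10^-2.59 = 0.0025704
α₁ = 1/(1 + 0.14125 + 0.0025704) = 1/1.1438 = 0.8743; α₂ = α₁·K2/[H⁺] = 0.002247
α₁ + 2α₂ = 0.8788
CA = 0.8788 × 2.32 = 2.04 mmol/kg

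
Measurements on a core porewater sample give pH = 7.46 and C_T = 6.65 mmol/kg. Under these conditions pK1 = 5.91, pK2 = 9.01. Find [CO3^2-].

[CO3²⁻] = 0.177 mmol/kg

α₂ = 1 / (1 + [H⁺]/K2 + [H⁺]²/(K1K2)) = 1 / (1 + 10^+1.55 + 10^+0.00)
   = 1 / (1 + 35.481 + 1.0000) = 1/37.481 = 0.02668
[CO3²⁻] = α₂ × DIC = 0.02668 × 6.65 = 0.177 mmol/kg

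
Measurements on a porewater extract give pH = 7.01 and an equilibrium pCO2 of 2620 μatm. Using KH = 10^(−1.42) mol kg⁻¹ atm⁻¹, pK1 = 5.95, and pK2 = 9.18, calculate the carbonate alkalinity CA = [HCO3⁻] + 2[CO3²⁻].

[CO2*] = KH · pCO2 = 10^(−1.42) × 2620×10^-6 = 9.961×10^-5 mol/kg
α₀ = 1/(1 + K1/[H⁺] + K1K2/[H⁺]²) = 1/(1 + 10^+1.06 + 10^-1.11) = 0.07962
DIC = [CO2*]/α₀ = 9.961×10^-5 / 0.07962 = 1.251 mmol/kg
CA = (α₁ + 2α₂)·DIC = (0.9142 + 2×0.006181) × 1.251 = 1.16 mmol/kg

CA = 1.16 mmol/kg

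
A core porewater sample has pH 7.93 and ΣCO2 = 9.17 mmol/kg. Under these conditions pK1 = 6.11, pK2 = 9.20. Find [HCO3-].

α₁ = 1 / (1 + [H⁺]/K1 + K2/[H⁺]) = 1 / (1 + 10^-1.82 + 10^-1.27)
   = 1 / (1 + 0.015136 + 0.053703) = 1/1.0688 = 0.9356
[HCO3⁻] = α₁ × DIC = 0.9356 × 9.17 = 8.58 mmol/kg

[HCO3⁻] = 8.58 mmol/kg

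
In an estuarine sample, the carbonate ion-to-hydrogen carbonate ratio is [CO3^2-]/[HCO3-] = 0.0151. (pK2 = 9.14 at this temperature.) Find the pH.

From K2 = [H⁺][CO3^2-]/[HCO3-]:  pH = pK2 + log₁₀([CO3^2-]/[HCO3-])
log₁₀(0.0151) = -1.821
pH = 9.14 + (-1.821) = 7.32

pH = 7.32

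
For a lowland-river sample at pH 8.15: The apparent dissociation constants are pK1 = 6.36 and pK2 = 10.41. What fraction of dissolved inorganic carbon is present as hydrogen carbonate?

α₁ = 0.979

α₁ = 1 / (1 + [H⁺]/K1 + K2/[H⁺]) = 1 / (1 + 10^-1.79 + 10^-2.26)
   = 1 / (1 + 0.016218 + 0.0054954) = 1/1.0217 = 0.9787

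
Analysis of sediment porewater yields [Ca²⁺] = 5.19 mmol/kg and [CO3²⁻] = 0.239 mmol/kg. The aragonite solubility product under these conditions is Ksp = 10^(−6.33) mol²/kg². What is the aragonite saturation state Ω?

Ω = 2.65

Ksp = 10^(−6.33) = 4.677×10^-7
Ω = [Ca²⁺][CO3²⁻]/Ksp = (5.19×10^-3)(0.239×10^-3) / 4.677×10^-7 = 2.65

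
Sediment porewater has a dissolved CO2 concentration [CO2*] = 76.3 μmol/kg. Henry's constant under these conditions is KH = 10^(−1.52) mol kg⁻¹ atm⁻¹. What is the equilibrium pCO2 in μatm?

KH = 10^(−1.52) = 3.020×10^-2 mol kg⁻¹ atm⁻¹
pCO2 = [CO2*]/KH = 76.3×10^-6 / 3.020×10^-2 = 2.53×10^-3 atm = 2530 μatm

pCO2 = 2530 μatm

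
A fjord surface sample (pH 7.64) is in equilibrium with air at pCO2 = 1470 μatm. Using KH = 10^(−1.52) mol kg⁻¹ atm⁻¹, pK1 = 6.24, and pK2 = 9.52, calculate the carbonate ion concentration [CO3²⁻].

[CO2*] = KH · pCO2 = 10^(−1.52) × 1470×10^-6 = 4.439×10^-5 mol/kg
α₀ = 1/(1 + K1/[H⁺] + K1K2/[H⁺]²) = 1/(1 + 10^+1.40 + 10^-0.48) = 0.03781
DIC = [CO2*]/α₀ = 4.439×10^-5 / 0.03781 = 1.174 mmol/kg
[CO3²⁻] = α₂·DIC; α₂ = 0.01252, so [CO3²⁻] = 0.01252 × 1.174 = 0.0147 mmol/kg = 14.7 μmol/kg

[CO3²⁻] = 14.7 μmol/kg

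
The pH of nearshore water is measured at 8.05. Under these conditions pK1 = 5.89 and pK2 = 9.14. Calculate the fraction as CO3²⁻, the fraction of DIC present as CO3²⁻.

α₂ = 0.0747

α₂ = 1 / (1 + [H⁺]/K2 + [H⁺]²/(K1K2)) = 1 / (1 + 10^+1.09 + 10^-1.07)
   = 1 / (1 + 12.303 + 0.085114) = 1/13.388 = 0.07469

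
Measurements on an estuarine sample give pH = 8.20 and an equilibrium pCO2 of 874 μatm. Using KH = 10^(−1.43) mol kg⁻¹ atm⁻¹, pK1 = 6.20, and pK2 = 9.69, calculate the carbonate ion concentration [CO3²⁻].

[CO3²⁻] = 0.105 mmol/kg

[CO2*] = KH · pCO2 = 10^(−1.43) × 874×10^-6 = 3.247×10^-5 mol/kg
α₀ = 1/(1 + K1/[H⁺] + K1K2/[H⁺]²) = 1/(1 + 10^+2.00 + 10^+0.51) = 0.009594
DIC = [CO2*]/α₀ = 3.247×10^-5 / 0.009594 = 3.385 mmol/kg
[CO3²⁻] = α₂·DIC; α₂ = 0.03104, so [CO3²⁻] = 0.03104 × 3.385 = 0.105 mmol/kg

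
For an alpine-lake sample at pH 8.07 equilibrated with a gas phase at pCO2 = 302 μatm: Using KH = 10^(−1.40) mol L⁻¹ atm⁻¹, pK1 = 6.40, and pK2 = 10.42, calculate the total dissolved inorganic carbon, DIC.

[CO2*] = KH · pCO2 = 10^(−1.40) × 302×10^-6 = 1.202×10^-5 mol/L
α₀ = 1/(1 + K1/[H⁺] + K1K2/[H⁺]²) = 1/(1 + 10^+1.67 + 10^-0.68) = 0.02084
DIC = [CO2*]/α₀ = 1.202×10^-5 / 0.02084 = 0.577 mmol/L

DIC = 0.577 mmol/L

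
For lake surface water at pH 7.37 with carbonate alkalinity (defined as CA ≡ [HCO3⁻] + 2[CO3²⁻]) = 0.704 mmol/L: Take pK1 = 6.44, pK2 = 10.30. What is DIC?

CA = [HCO3⁻] + 2[CO3²⁻] = (α₁ + 2α₂)·DIC
At pH 7.37: [H⁺]/K1 = 10^-0.93 = 0.11749, K2/[H⁺] = 10^-2.93 = 0.0011749
α₁ = 1/(1 + 0.11749 + 0.0011749) = 1/1.1187 = 0.8939; α₂ = α₁·K2/[H⁺] = 0.001050
α₁ + 2α₂ = 0.8960
DIC = CA / (α₁ + 2α₂) = 0.704 / 0.8960 = 0.786 mmol/L

DIC = 0.786 mmol/L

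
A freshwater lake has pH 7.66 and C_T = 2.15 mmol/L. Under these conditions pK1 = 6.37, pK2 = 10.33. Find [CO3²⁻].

[CO3²⁻] = 4.36 μmol/L

α₂ = 1 / (1 + [H⁺]/K2 + [H⁺]²/(K1K2)) = 1 / (1 + 10^+2.67 + 10^+1.38)
   = 1 / (1 + 467.74 + 23.988) = 1/492.72 = 0.002030
[CO3²⁻] = α₂ × DIC = 0.002030 × 2.15 = 0.00436 mmol/L = 4.36 μmol/L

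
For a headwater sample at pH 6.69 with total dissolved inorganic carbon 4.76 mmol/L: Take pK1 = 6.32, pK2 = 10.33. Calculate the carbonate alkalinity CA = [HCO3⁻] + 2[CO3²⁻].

CA = [HCO3⁻] + 2[CO3²⁻] = (α₁ + 2α₂)·DIC
At pH 6.69: [H⁺]/K1 = 10^-0.37 = 0.42658, K2/[H⁺] = 10^-3.64 = 0.00022909
α₁ = 1/(1 + 0.42658 + 0.00022909) = 1/1.4268 = 0.7009; α₂ = α₁·K2/[H⁺] = 0.0001606
α₁ + 2α₂ = 0.7012
CA = 0.7012 × 4.76 = 3.34 mmol/L

CA = 3.34 mmol/L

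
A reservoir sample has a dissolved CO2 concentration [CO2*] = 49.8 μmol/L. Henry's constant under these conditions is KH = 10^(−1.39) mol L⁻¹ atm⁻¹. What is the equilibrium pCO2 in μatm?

KH = 10^(−1.39) = 4.074×10^-2 mol L⁻¹ atm⁻¹
pCO2 = [CO2*]/KH = 49.8×10^-6 / 4.074×10^-2 = 1.22×10^-3 atm = 1220 μatm

pCO2 = 1220 μatm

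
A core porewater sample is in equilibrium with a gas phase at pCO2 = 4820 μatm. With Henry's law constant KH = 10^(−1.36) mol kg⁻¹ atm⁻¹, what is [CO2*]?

[CO2*] = 210 μmol/kg

KH = 10^(−1.36) = 4.365×10^-2 mol kg⁻¹ atm⁻¹
[CO2*] = KH · pCO2 = 4.365×10^-2 × 4820×10^-6 atm = 2.10×10^-4 mol/kg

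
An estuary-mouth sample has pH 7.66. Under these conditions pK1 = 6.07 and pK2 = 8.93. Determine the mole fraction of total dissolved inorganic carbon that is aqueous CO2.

α₀ = 0.0238

α₀ = 1 / (1 + K1/[H⁺] + K1K2/[H⁺]²) = 1 / (1 + 10^+1.59 + 10^+0.32)
   = 1 / (1 + 38.905 + 2.0893) = 1/41.994 = 0.02381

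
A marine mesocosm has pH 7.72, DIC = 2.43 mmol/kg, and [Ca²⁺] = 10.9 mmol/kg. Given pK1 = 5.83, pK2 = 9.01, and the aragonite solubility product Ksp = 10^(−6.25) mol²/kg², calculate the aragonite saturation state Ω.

α₂ = 1 / (1 + [H⁺]/K2 + [H⁺]²/(K1K2)) = 1 / (1 + 10^+1.29 + 10^-0.60)
   = 1 / (1 + 19.498 + 0.25119) = 1/20.750 = 0.04819
[CO3²⁻] = α₂ × DIC = 0.04819 × 2.43 = 0.1171 mmol/kg
Ksp = 10^(−6.25) = 5.623×10^-7
Ω = [Ca²⁺][CO3²⁻]/Ksp = (10.9×10^-3)(1.171×10^-4) / 5.623×10^-7 = 2.27

Ω = 2.27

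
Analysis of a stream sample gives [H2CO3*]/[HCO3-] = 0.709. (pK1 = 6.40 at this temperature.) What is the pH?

pH = 6.55

From K1 = [H⁺][HCO3-]/[H2CO3*]:  pH = pK1 − log₁₀([H2CO3*]/[HCO3-])
log₁₀(0.709) = -0.149
pH = 6.40 − (-0.149) = 6.55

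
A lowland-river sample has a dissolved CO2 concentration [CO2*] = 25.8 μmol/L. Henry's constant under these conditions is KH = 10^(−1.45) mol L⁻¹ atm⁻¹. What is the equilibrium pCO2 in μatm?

pCO2 = 727 μatm

KH = 10^(−1.45) = 3.548×10^-2 mol L⁻¹ atm⁻¹
pCO2 = [CO2*]/KH = 25.8×10^-6 / 3.548×10^-2 = 7.27×10^-4 atm = 727 μatm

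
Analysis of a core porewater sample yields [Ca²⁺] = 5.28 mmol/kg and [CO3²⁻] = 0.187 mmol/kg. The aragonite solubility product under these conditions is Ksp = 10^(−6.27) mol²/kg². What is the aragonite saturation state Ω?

Ω = 1.84

Ksp = 10^(−6.27) = 5.370×10^-7
Ω = [Ca²⁺][CO3²⁻]/Ksp = (5.28×10^-3)(0.187×10^-3) / 5.370×10^-7 = 1.84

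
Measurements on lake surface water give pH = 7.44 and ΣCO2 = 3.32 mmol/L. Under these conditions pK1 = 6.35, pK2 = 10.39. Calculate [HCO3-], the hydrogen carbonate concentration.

α₁ = 1 / (1 + [H⁺]/K1 + K2/[H⁺]) = 1 / (1 + 10^-1.09 + 10^-2.95)
   = 1 / (1 + 0.081283 + 0.0011220) = 1/1.0824 = 0.9239
[HCO3⁻] = α₁ × DIC = 0.9239 × 3.32 = 3.07 mmol/L

[HCO3⁻] = 3.07 mmol/L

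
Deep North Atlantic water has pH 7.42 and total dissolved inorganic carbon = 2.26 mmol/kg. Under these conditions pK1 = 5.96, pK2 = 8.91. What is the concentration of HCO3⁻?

α₁ = 1 / (1 + [H⁺]/K1 + K2/[H⁺]) = 1 / (1 + 10^-1.46 + 10^-1.49)
   = 1 / (1 + 0.034674 + 0.032359) = 1/1.0670 = 0.9372
[HCO3⁻] = α₁ × DIC = 0.9372 × 2.26 = 2.12 mmol/kg

[HCO3⁻] = 2.12 mmol/kg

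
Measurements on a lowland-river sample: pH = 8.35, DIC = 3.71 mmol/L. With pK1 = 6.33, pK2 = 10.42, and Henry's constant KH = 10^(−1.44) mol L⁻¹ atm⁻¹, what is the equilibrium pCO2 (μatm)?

pCO2 = 959 μatm

α₀ = 1 / (1 + K1/[H⁺] + K1K2/[H⁺]²) = 1 / (1 + 10^+2.02 + 10^-0.05)
   = 1 / (1 + 104.71 + 0.89125) = 1/106.60 = 0.009381
[CO2*] = α₀ × DIC = 0.009381 × 3.71 = 0.03480 mmol/L
pCO2 = [CO2*]/KH = 3.480×10^-5 / 3.631×10^-2 = 959 μatm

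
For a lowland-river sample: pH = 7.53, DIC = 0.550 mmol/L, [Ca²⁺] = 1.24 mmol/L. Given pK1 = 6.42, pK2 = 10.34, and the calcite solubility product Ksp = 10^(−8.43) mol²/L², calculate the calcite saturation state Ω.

Ω = 0.263

α₂ = 1 / (1 + [H⁺]/K2 + [H⁺]²/(K1K2)) = 1 / (1 + 10^+2.81 + 10^+1.70)
   = 1 / (1 + 645.65 + 50.119) = 1/696.77 = 0.001435
[CO3²⁻] = α₂ × DIC = 0.001435 × 0.550 = 0.0007894 mmol/L = 0.7894 μmol/L
Ksp = 10^(−8.43) = 3.715×10^-9
Ω = [Ca²⁺][CO3²⁻]/Ksp = (1.24×10^-3)(7.894×10^-7) / 3.715×10^-9 = 0.263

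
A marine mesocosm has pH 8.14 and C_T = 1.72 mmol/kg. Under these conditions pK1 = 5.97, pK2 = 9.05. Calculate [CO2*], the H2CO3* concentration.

[CO2*] = 10.3 μmol/kg

α₀ = 1 / (1 + K1/[H⁺] + K1K2/[H⁺]²) = 1 / (1 + 10^+2.17 + 10^+1.26)
   = 1 / (1 + 147.91 + 18.197) = 1/167.11 = 0.005984
[CO2*] = α₀ × DIC = 0.005984 × 1.72 = 0.0103 mmol/kg = 10.3 μmol/kg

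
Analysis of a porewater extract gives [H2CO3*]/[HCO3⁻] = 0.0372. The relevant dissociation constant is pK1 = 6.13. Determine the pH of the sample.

From K1 = [H⁺][HCO3⁻]/[H2CO3*]:  pH = pK1 − log₁₀([H2CO3*]/[HCO3⁻])
log₁₀(0.0372) = -1.429
pH = 6.13 − (-1.429) = 7.56

pH = 7.56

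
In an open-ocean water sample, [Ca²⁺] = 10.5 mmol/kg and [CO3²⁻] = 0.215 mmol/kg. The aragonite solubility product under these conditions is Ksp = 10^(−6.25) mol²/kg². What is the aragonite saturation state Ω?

Ksp = 10^(−6.25) = 5.623×10^-7
Ω = [Ca²⁺][CO3²⁻]/Ksp = (10.5×10^-3)(0.215×10^-3) / 5.623×10^-7 = 4.01

Ω = 4.01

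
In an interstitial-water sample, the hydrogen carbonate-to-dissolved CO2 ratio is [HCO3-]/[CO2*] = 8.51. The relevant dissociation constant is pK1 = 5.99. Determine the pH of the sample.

From K1 = [H⁺][HCO3-]/[CO2*]:  pH = pK1 + log₁₀([HCO3-]/[CO2*])
log₁₀(8.51) = +0.930
pH = 5.99 + (+0.930) = 6.92

pH = 6.92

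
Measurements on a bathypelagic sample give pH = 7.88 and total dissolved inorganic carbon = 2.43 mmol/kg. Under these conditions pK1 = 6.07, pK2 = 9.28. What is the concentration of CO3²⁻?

[CO3²⁻] = 0.0917 mmol/kg

α₂ = 1 / (1 + [H⁺]/K2 + [H⁺]²/(K1K2)) = 1 / (1 + 10^+1.40 + 10^-0.41)
   = 1 / (1 + 25.119 + 0.38905) = 1/26.508 = 0.03772
[CO3²⁻] = α₂ × DIC = 0.03772 × 2.43 = 0.0917 mmol/kg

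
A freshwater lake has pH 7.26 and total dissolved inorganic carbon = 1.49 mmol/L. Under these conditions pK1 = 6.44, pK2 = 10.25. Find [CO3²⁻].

[CO3²⁻] = 1.32 μmol/L

α₂ = 1 / (1 + [H⁺]/K2 + [H⁺]²/(K1K2)) = 1 / (1 + 10^+2.99 + 10^+2.17)
   = 1 / (1 + 977.24 + 147.91) = 1/1126.1 = 0.0008880
[CO3²⁻] = α₂ × DIC = 0.0008880 × 1.49 = 0.00132 mmol/L = 1.32 μmol/L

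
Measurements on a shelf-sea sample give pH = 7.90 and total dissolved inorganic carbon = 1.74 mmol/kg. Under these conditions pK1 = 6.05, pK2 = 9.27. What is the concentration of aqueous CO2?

α₀ = 1 / (1 + K1/[H⁺] + K1K2/[H⁺]²) = 1 / (1 + 10^+1.85 + 10^+0.48)
   = 1 / (1 + 70.795 + 3.0200) = 1/74.815 = 0.01337
[CO2*] = α₀ × DIC = 0.01337 × 1.74 = 0.0233 mmol/kg

[CO2*] = 0.0233 mmol/kg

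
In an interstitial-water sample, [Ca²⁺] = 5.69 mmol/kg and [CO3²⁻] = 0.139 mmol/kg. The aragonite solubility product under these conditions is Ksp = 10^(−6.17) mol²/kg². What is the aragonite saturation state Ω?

Ω = 1.17

Ksp = 10^(−6.17) = 6.761×10^-7
Ω = [Ca²⁺][CO3²⁻]/Ksp = (5.69×10^-3)(0.139×10^-3) / 6.761×10^-7 = 1.17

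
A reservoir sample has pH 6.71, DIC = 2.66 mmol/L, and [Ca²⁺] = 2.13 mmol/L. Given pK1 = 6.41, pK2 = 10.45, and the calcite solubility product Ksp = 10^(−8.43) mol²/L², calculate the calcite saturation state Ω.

Ω = 0.185

α₂ = 1 / (1 + [H⁺]/K2 + [H⁺]²/(K1K2)) = 1 / (1 + 10^+3.74 + 10^+3.44)
   = 1 / (1 + 5495.4 + 2754.2) = 1/8250.6 = 0.0001212
[CO3²⁻] = α₂ × DIC = 0.0001212 × 2.66 = 0.0003224 mmol/L = 0.3224 μmol/L
Ksp = 10^(−8.43) = 3.715×10^-9
Ω = [Ca²⁺][CO3²⁻]/Ksp = (2.13×10^-3)(3.224×10^-7) / 3.715×10^-9 = 0.185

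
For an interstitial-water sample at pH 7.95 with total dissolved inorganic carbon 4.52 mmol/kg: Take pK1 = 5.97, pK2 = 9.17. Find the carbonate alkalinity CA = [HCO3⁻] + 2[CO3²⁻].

CA = [HCO3⁻] + 2[CO3²⁻] = (α₁ + 2α₂)·DIC
At pH 7.95: [H⁺]/K1 = 10^-1.98 = 0.010471, K2/[H⁺] = 10^-1.22 = 0.060256
α₁ = 1/(1 + 0.010471 + 0.060256) = 1/1.0707 = 0.9339; α₂ = α₁·K2/[H⁺] = 0.05628
α₁ + 2α₂ = 1.0465
CA = 1.0465 × 4.52 = 4.73 mmol/kg

CA = 4.73 mmol/kg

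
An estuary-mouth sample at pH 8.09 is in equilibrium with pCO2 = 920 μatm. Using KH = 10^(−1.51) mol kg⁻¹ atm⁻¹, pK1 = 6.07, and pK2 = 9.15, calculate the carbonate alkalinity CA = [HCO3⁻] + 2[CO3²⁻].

CA = 3.50 mmol/kg

[CO2*] = KH · pCO2 = 10^(−1.51) × 920×10^-6 = 2.843×10^-5 mol/kg
α₀ = 1/(1 + K1/[H⁺] + K1K2/[H⁺]²) = 1/(1 + 10^+2.02 + 10^+0.96) = 0.008708
DIC = [CO2*]/α₀ = 2.843×10^-5 / 0.008708 = 3.265 mmol/kg
CA = (α₁ + 2α₂)·DIC = (0.9119 + 2×0.07942) × 3.265 = 3.50 mmol/kg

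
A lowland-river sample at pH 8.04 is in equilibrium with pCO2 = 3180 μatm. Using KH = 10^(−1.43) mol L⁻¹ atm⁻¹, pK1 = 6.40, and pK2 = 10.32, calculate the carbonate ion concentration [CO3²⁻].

[CO2*] = KH · pCO2 = 10^(−1.43) × 3180×10^-6 = 1.181×10^-4 mol/L
α₀ = 1/(1 + K1/[H⁺] + K1K2/[H⁺]²) = 1/(1 + 10^+1.64 + 10^-0.64) = 0.02228
DIC = [CO2*]/α₀ = 1.181×10^-4 / 0.02228 = 5.303 mmol/L
[CO3²⁻] = α₂·DIC; α₂ = 0.005104, so [CO3²⁻] = 0.005104 × 5.303 = 0.0271 mmol/L

[CO3²⁻] = 0.0271 mmol/L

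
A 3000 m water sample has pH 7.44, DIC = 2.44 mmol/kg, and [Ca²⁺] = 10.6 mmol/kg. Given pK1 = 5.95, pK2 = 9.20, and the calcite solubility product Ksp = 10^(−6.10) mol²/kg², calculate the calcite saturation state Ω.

α₂ = 1 / (1 + [H⁺]/K2 + [H⁺]²/(K1K2)) = 1 / (1 + 10^+1.76 + 10^+0.27)
   = 1 / (1 + 57.544 + 1.8621) = 1/60.406 = 0.01655
[CO3²⁻] = α₂ × DIC = 0.01655 × 2.44 = 0.04039 mmol/kg
Ksp = 10^(−6.10) = 7.943×10^-7
Ω = [Ca²⁺][CO3²⁻]/Ksp = (10.6×10^-3)(4.039×10^-5) / 7.943×10^-7 = 0.539

Ω = 0.539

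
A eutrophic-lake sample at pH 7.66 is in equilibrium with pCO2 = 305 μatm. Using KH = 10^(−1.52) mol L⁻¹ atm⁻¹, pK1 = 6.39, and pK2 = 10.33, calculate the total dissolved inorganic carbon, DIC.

DIC = 0.181 mmol/L

[CO2*] = KH · pCO2 = 10^(−1.52) × 305×10^-6 = 9.211×10^-6 mol/L
α₀ = 1/(1 + K1/[H⁺] + K1K2/[H⁺]²) = 1/(1 + 10^+1.27 + 10^-1.40) = 0.05086
DIC = [CO2*]/α₀ = 9.211×10^-6 / 0.05086 = 0.181 mmol/L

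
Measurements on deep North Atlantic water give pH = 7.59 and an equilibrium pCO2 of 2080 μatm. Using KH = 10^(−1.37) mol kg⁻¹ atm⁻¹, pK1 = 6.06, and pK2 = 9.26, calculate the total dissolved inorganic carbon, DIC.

[CO2*] = KH · pCO2 = 10^(−1.37) × 2080×10^-6 = 8.873×10^-5 mol/kg
α₀ = 1/(1 + K1/[H⁺] + K1K2/[H⁺]²) = 1/(1 + 10^+1.53 + 10^-0.14) = 0.02808
DIC = [CO2*]/α₀ = 8.873×10^-5 / 0.02808 = 3.16 mmol/kg

DIC = 3.16 mmol/kg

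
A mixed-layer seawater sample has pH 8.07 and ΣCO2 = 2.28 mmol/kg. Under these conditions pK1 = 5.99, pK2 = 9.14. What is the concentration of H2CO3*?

α₀ = 1 / (1 + K1/[H⁺] + K1K2/[H⁺]²) = 1 / (1 + 10^+2.08 + 10^+1.01)
   = 1 / (1 + 120.23 + 10.233) = 1/131.46 = 0.007607
[CO2*] = α₀ × DIC = 0.007607 × 2.28 = 0.0173 mmol/kg = 17.3 μmol/kg

[CO2*] = 17.3 μmol/kg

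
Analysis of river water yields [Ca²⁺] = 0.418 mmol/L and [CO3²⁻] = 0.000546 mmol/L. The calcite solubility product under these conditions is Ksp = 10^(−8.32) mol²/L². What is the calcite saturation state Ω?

Ksp = 10^(−8.32) = 4.786×10^-9
Ω = [Ca²⁺][CO3²⁻]/Ksp = (0.418×10^-3)(0.000546×10^-3) / 4.786×10^-9 = 0.0477

Ω = 0.0477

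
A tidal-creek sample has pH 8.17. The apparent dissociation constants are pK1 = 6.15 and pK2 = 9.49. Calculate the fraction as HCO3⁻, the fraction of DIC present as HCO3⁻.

α₁ = 1 / (1 + [H⁺]/K1 + K2/[H⁺]) = 1 / (1 + 10^-2.02 + 10^-1.32)
   = 1 / (1 + 0.0095499 + 0.047863) = 1/1.0574 = 0.9457

α₁ = 0.946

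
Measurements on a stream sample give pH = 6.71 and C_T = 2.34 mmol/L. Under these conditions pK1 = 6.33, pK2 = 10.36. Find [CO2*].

α₀ = 1 / (1 + K1/[H⁺] + K1K2/[H⁺]²) = 1 / (1 + 10^+0.38 + 10^-3.27)
   = 1 / (1 + 2.3988 + 0.00053703) = 1/3.3994 = 0.2942
[CO2*] = α₀ × DIC = 0.2942 × 2.34 = 0.688 mmol/L

[CO2*] = 0.688 mmol/L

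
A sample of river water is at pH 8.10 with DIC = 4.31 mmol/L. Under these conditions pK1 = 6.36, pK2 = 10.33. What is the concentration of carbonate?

α₂ = 1 / (1 + [H⁺]/K2 + [H⁺]²/(K1K2)) = 1 / (1 + 10^+2.23 + 10^+0.49)
   = 1 / (1 + 169.82 + 3.0903) = 1/173.91 = 0.005750
[CO3²⁻] = α₂ × DIC = 0.005750 × 4.31 = 0.0248 mmol/L

[CO3²⁻] = 0.0248 mmol/L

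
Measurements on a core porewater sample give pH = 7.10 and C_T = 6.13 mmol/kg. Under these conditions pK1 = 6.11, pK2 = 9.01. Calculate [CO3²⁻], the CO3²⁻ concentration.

[CO3²⁻] = 0.0677 mmol/kg

α₂ = 1 / (1 + [H⁺]/K2 + [H⁺]²/(K1K2)) = 1 / (1 + 10^+1.91 + 10^+0.92)
   = 1 / (1 + 81.283 + 8.3176) = 1/90.601 = 0.01104
[CO3²⁻] = α₂ × DIC = 0.01104 × 6.13 = 0.0677 mmol/kg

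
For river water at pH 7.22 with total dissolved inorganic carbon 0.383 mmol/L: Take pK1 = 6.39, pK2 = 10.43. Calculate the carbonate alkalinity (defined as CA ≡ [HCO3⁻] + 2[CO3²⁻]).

CA = 0.334 mmol/L

CA = [HCO3⁻] + 2[CO3²⁻] = (α₁ + 2α₂)·DIC
At pH 7.22: [H⁺]/K1 = 10^-0.83 = 0.14791, K2/[H⁺] = 10^-3.21 = 0.00061660
α₁ = 1/(1 + 0.14791 + 0.00061660) = 1/1.1485 = 0.8707; α₂ = α₁·K2/[H⁺] = 0.0005369
α₁ + 2α₂ = 0.8718
CA = 0.8718 × 0.383 = 0.334 mmol/L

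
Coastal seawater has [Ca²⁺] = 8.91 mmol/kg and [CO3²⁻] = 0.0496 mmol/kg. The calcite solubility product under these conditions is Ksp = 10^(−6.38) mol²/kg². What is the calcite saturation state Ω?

Ksp = 10^(−6.38) = 4.169×10^-7
Ω = [Ca²⁺][CO3²⁻]/Ksp = (8.91×10^-3)(0.0496×10^-3) / 4.169×10^-7 = 1.06

Ω = 1.06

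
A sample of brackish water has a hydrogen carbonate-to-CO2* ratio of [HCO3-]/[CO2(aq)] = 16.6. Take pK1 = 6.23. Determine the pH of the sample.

From K1 = [H⁺][HCO3-]/[CO2(aq)]:  pH = pK1 + log₁₀([HCO3-]/[CO2(aq)])
log₁₀(16.6) = +1.220
pH = 6.23 + (+1.220) = 7.45

pH = 7.45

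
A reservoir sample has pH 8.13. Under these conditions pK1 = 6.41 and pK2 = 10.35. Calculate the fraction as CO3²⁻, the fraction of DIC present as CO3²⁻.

α₂ = 1 / (1 + [H⁺]/K2 + [H⁺]²/(K1K2)) = 1 / (1 + 10^+2.22 + 10^+0.50)
   = 1 / (1 + 165.96 + 3.1623) = 1/170.12 = 0.005878

α₂ = 0.00588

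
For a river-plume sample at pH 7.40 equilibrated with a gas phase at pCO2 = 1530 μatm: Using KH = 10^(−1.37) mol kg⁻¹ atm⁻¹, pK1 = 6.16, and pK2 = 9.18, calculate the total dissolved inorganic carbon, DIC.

[CO2*] = KH · pCO2 = 10^(−1.37) × 1530×10^-6 = 6.527×10^-5 mol/kg
α₀ = 1/(1 + K1/[H⁺] + K1K2/[H⁺]²) = 1/(1 + 10^+1.24 + 10^-0.54) = 0.05357
DIC = [CO2*]/α₀ = 6.527×10^-5 / 0.05357 = 1.22 mmol/kg

DIC = 1.22 mmol/kg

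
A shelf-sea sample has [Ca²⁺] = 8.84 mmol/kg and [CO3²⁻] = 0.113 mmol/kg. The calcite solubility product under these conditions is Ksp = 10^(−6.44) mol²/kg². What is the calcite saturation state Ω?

Ω = 2.75

Ksp = 10^(−6.44) = 3.631×10^-7
Ω = [Ca²⁺][CO3²⁻]/Ksp = (8.84×10^-3)(0.113×10^-3) / 3.631×10^-7 = 2.75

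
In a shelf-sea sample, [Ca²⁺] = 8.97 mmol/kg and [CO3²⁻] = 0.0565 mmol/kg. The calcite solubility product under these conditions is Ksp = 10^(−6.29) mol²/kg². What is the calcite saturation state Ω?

Ksp = 10^(−6.29) = 5.129×10^-7
Ω = [Ca²⁺][CO3²⁻]/Ksp = (8.97×10^-3)(0.0565×10^-3) / 5.129×10^-7 = 0.988

Ω = 0.988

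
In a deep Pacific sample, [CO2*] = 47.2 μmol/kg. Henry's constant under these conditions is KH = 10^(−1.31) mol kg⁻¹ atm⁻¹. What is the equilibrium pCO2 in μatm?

KH = 10^(−1.31) = 4.898×10^-2 mol kg⁻¹ atm⁻¹
pCO2 = [CO2*]/KH = 47.2×10^-6 / 4.898×10^-2 = 9.64×10^-4 atm = 964 μatm

pCO2 = 964 μatm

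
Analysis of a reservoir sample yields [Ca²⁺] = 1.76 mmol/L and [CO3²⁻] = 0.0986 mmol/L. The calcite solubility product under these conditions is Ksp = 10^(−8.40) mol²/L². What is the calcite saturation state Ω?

Ksp = 10^(−8.40) = 3.981×10^-9
Ω = [Ca²⁺][CO3²⁻]/Ksp = (1.76×10^-3)(0.0986×10^-3) / 3.981×10^-9 = 43.6

Ω = 43.6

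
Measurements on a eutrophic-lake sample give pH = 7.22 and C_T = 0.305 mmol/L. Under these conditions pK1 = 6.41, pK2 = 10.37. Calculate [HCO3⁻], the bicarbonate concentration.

[HCO3⁻] = 0.264 mmol/L

α₁ = 1 / (1 + [H⁺]/K1 + K2/[H⁺]) = 1 / (1 + 10^-0.81 + 10^-3.15)
   = 1 / (1 + 0.15488 + 0.00070795) = 1/1.1556 = 0.8654
[HCO3⁻] = α₁ × DIC = 0.8654 × 0.305 = 0.264 mmol/L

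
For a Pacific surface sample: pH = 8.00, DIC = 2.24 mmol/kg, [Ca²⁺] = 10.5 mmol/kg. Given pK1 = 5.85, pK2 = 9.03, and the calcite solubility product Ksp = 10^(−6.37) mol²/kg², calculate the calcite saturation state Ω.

α₂ = 1 / (1 + [H⁺]/K2 + [H⁺]²/(K1K2)) = 1 / (1 + 10^+1.03 + 10^-1.12)
   = 1 / (1 + 10.715 + 0.075858) = 1/11.791 = 0.08481
[CO3²⁻] = α₂ × DIC = 0.08481 × 2.24 = 0.1900 mmol/kg
Ksp = 10^(−6.37) = 4.266×10^-7
Ω = [Ca²⁺][CO3²⁻]/Ksp = (10.5×10^-3)(1.900×10^-4) / 4.266×10^-7 = 4.68

Ω = 4.68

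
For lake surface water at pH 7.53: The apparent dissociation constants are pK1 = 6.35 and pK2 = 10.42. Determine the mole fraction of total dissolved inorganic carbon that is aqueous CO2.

α₀ = 1 / (1 + K1/[H⁺] + K1K2/[H⁺]²) = 1 / (1 + 10^+1.18 + 10^-1.71)
   = 1 / (1 + 15.136 + 0.019498) = 1/16.155 = 0.06190

α₀ = 0.0619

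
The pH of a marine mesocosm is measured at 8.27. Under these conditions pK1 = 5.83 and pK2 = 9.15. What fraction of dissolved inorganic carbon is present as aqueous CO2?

α₀ = 1 / (1 + K1/[H⁺] + K1K2/[H⁺]²) = 1 / (1 + 10^+2.44 + 10^+1.56)
   = 1 / (1 + 275.42 + 36.308) = 1/312.73 = 0.003198

α₀ = 0.00320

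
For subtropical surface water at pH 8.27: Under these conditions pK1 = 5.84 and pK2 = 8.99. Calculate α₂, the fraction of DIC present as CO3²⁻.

α₂ = 0.160

α₂ = 1 / (1 + [H⁺]/K2 + [H⁺]²/(K1K2)) = 1 / (1 + 10^+0.72 + 10^-1.71)
   = 1 / (1 + 5.2481 + 0.019498) = 1/6.2676 = 0.1596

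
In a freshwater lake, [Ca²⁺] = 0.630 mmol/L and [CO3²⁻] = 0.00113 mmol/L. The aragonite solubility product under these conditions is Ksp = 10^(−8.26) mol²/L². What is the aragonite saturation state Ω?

Ksp = 10^(−8.26) = 5.495×10^-9
Ω = [Ca²⁺][CO3²⁻]/Ksp = (0.630×10^-3)(0.00113×10^-3) / 5.495×10^-9 = 0.130

Ω = 0.130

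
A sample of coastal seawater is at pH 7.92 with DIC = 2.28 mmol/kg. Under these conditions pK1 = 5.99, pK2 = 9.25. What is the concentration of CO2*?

[CO2*] = 0.0253 mmol/kg

α₀ = 1 / (1 + K1/[H⁺] + K1K2/[H⁺]²) = 1 / (1 + 10^+1.93 + 10^+0.60)
   = 1 / (1 + 85.114 + 3.9811) = 1/90.095 = 0.01110
[CO2*] = α₀ × DIC = 0.01110 × 2.28 = 0.0253 mmol/kg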